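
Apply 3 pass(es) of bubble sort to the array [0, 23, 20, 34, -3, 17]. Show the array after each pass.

After pass 1: [0, 20, 23, -3, 17, 34] (3 swaps)
After pass 2: [0, 20, -3, 17, 23, 34] (2 swaps)
After pass 3: [0, -3, 17, 20, 23, 34] (2 swaps)
Total swaps: 7


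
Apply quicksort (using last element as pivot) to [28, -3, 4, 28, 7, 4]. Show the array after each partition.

Partition 1: pivot=4 at index 2 -> [-3, 4, 4, 28, 7, 28]
Partition 2: pivot=4 at index 1 -> [-3, 4, 4, 28, 7, 28]
Partition 3: pivot=28 at index 5 -> [-3, 4, 4, 28, 7, 28]
Partition 4: pivot=7 at index 3 -> [-3, 4, 4, 7, 28, 28]


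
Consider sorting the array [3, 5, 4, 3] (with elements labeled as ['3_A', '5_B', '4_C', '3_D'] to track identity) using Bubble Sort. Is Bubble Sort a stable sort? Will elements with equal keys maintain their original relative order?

Trace Bubble Sort on the labeled array (the key is the number; the letter only tracks identity):
  After pass 1: [3_A, 4_C, 3_D, 5_B]
  After pass 2: [3_A, 3_D, 4_C, 5_B]
  After pass 3: [3_A, 3_D, 4_C, 5_B] (no swaps, done)
Final order: [3_A, 3_D, 4_C, 5_B]
Equal keys:
  value 3: originally 3_A, 3_D; after sorting 3_A, 3_D -> order preserved
All equal keys kept their original relative order. Bubble Sort is stable: it only swaps adjacent elements when the left one is strictly greater, so equal keys never move past each other.
Answer: Stable


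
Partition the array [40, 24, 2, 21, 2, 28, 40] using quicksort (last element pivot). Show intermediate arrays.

Partition 1: pivot=40 at index 6 -> [40, 24, 2, 21, 2, 28, 40]
Partition 2: pivot=28 at index 4 -> [24, 2, 21, 2, 28, 40, 40]
Partition 3: pivot=2 at index 1 -> [2, 2, 21, 24, 28, 40, 40]
Partition 4: pivot=24 at index 3 -> [2, 2, 21, 24, 28, 40, 40]


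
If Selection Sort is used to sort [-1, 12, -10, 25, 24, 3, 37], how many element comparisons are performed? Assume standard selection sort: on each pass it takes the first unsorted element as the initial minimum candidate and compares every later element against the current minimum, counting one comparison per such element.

Pass 1: scan indices 1..6 for the minimum = 6 comparison(s); min is -10, place at index 0 -> [-10, 12, -1, 25, 24, 3, 37]
Pass 2: scan indices 2..6 for the minimum = 5 comparison(s); min is -1, place at index 1 -> [-10, -1, 12, 25, 24, 3, 37]
Pass 3: scan indices 3..6 for the minimum = 4 comparison(s); min is 3, place at index 2 -> [-10, -1, 3, 25, 24, 12, 37]
Pass 4: scan indices 4..6 for the minimum = 3 comparison(s); min is 12, place at index 3 -> [-10, -1, 3, 12, 24, 25, 37]
Pass 5: scan indices 5..6 for the minimum = 2 comparison(s); min is 24, place at index 4 -> [-10, -1, 3, 12, 24, 25, 37]
Pass 6: scan indices 6..6 for the minimum = 1 comparison(s); min is 25, place at index 5 -> [-10, -1, 3, 12, 24, 25, 37]
Selection sort always scans the whole unsorted suffix, so the count is (n-1) + (n-2) + ... + 1 = n(n-1)/2 = 7*6/2 = 21 regardless of the input order.
Total comparisons: 6 + 5 + 4 + 3 + 2 + 1 = 21


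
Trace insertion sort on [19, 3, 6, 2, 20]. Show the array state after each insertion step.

First element 19 is already 'sorted'
Insert 3: shifted 1 elements -> [3, 19, 6, 2, 20]
Insert 6: shifted 1 elements -> [3, 6, 19, 2, 20]
Insert 2: shifted 3 elements -> [2, 3, 6, 19, 20]
Insert 20: shifted 0 elements -> [2, 3, 6, 19, 20]


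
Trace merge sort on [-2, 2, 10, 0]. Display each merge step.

Divide and conquer:
  Merge [-2] + [2] -> [-2, 2]
  Merge [10] + [0] -> [0, 10]
  Merge [-2, 2] + [0, 10] -> [-2, 0, 2, 10]


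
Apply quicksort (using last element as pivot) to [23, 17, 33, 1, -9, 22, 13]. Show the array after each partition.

Partition 1: pivot=13 at index 2 -> [1, -9, 13, 23, 17, 22, 33]
Partition 2: pivot=-9 at index 0 -> [-9, 1, 13, 23, 17, 22, 33]
Partition 3: pivot=33 at index 6 -> [-9, 1, 13, 23, 17, 22, 33]
Partition 4: pivot=22 at index 4 -> [-9, 1, 13, 17, 22, 23, 33]


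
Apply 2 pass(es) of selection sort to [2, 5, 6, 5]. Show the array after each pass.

Pass 1: Select minimum 2 at index 0, swap -> [2, 5, 6, 5]
Pass 2: Select minimum 5 at index 1, swap -> [2, 5, 6, 5]


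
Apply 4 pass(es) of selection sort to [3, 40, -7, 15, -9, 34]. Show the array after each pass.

Pass 1: Select minimum -9 at index 4, swap -> [-9, 40, -7, 15, 3, 34]
Pass 2: Select minimum -7 at index 2, swap -> [-9, -7, 40, 15, 3, 34]
Pass 3: Select minimum 3 at index 4, swap -> [-9, -7, 3, 15, 40, 34]
Pass 4: Select minimum 15 at index 3, swap -> [-9, -7, 3, 15, 40, 34]


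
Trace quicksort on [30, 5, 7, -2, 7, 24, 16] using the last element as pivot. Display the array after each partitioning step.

Partition 1: pivot=16 at index 4 -> [5, 7, -2, 7, 16, 24, 30]
Partition 2: pivot=7 at index 3 -> [5, 7, -2, 7, 16, 24, 30]
Partition 3: pivot=-2 at index 0 -> [-2, 7, 5, 7, 16, 24, 30]
Partition 4: pivot=5 at index 1 -> [-2, 5, 7, 7, 16, 24, 30]
Partition 5: pivot=30 at index 6 -> [-2, 5, 7, 7, 16, 24, 30]


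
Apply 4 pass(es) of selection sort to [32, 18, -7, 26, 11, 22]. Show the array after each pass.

Pass 1: Select minimum -7 at index 2, swap -> [-7, 18, 32, 26, 11, 22]
Pass 2: Select minimum 11 at index 4, swap -> [-7, 11, 32, 26, 18, 22]
Pass 3: Select minimum 18 at index 4, swap -> [-7, 11, 18, 26, 32, 22]
Pass 4: Select minimum 22 at index 5, swap -> [-7, 11, 18, 22, 32, 26]


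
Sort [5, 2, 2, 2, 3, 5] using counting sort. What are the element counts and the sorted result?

Count array: [0, 0, 3, 1, 0, 2]
(count[i] = number of elements equal to i)
Cumulative count: [0, 0, 3, 4, 4, 6]
Sorted: [2, 2, 2, 3, 5, 5]


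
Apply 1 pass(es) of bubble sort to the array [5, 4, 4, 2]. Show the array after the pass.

After pass 1: [4, 4, 2, 5] (3 swaps)
Total swaps: 3


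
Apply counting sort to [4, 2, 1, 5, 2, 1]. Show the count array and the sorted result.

Count array: [0, 2, 2, 0, 1, 1]
(count[i] = number of elements equal to i)
Cumulative count: [0, 2, 4, 4, 5, 6]
Sorted: [1, 1, 2, 2, 4, 5]


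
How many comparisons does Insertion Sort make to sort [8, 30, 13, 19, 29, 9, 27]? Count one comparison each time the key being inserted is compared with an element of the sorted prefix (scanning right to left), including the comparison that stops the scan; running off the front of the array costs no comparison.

Insert 30: 8 <= 30 (stop) = 1 comparison(s) -> [8, 30, 13, 19, 29, 9, 27]
Insert 13: 30 > 13 (shift), 8 <= 13 (stop) = 2 comparison(s) -> [8, 13, 30, 19, 29, 9, 27]
Insert 19: 30 > 19 (shift), 13 <= 19 (stop) = 2 comparison(s) -> [8, 13, 19, 30, 29, 9, 27]
Insert 29: 30 > 29 (shift), 19 <= 29 (stop) = 2 comparison(s) -> [8, 13, 19, 29, 30, 9, 27]
Insert 9: 30 > 9 (shift), 29 > 9 (shift), 19 > 9 (shift), 13 > 9 (shift), 8 <= 9 (stop) = 5 comparison(s) -> [8, 9, 13, 19, 29, 30, 27]
Insert 27: 30 > 27 (shift), 29 > 27 (shift), 19 <= 27 (stop) = 3 comparison(s) -> [8, 9, 13, 19, 27, 29, 30]
Total comparisons: 1 + 2 + 2 + 2 + 5 + 3 = 15


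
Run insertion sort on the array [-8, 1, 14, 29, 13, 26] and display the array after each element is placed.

First element -8 is already 'sorted'
Insert 1: shifted 0 elements -> [-8, 1, 14, 29, 13, 26]
Insert 14: shifted 0 elements -> [-8, 1, 14, 29, 13, 26]
Insert 29: shifted 0 elements -> [-8, 1, 14, 29, 13, 26]
Insert 13: shifted 2 elements -> [-8, 1, 13, 14, 29, 26]
Insert 26: shifted 1 elements -> [-8, 1, 13, 14, 26, 29]


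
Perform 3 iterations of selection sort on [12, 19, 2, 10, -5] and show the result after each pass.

Pass 1: Select minimum -5 at index 4, swap -> [-5, 19, 2, 10, 12]
Pass 2: Select minimum 2 at index 2, swap -> [-5, 2, 19, 10, 12]
Pass 3: Select minimum 10 at index 3, swap -> [-5, 2, 10, 19, 12]


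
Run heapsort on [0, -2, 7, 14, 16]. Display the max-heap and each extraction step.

Build heap: [16, 14, 7, 0, -2]
Extract 16: [14, 0, 7, -2, 16]
Extract 14: [7, 0, -2, 14, 16]
Extract 7: [0, -2, 7, 14, 16]
Extract 0: [-2, 0, 7, 14, 16]


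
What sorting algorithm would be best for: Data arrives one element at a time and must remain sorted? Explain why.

Best choice: Insertion sort
Reason: Insertion sort naturally handles online/streaming input by inserting each new element into sorted position


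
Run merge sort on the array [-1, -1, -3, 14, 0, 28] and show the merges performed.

Divide and conquer:
  Merge [-1] + [-3] -> [-3, -1]
  Merge [-1] + [-3, -1] -> [-3, -1, -1]
  Merge [0] + [28] -> [0, 28]
  Merge [14] + [0, 28] -> [0, 14, 28]
  Merge [-3, -1, -1] + [0, 14, 28] -> [-3, -1, -1, 0, 14, 28]


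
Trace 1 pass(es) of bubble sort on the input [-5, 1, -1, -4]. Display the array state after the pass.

After pass 1: [-5, -1, -4, 1] (2 swaps)
Total swaps: 2


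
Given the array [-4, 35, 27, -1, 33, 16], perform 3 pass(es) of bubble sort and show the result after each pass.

After pass 1: [-4, 27, -1, 33, 16, 35] (4 swaps)
After pass 2: [-4, -1, 27, 16, 33, 35] (2 swaps)
After pass 3: [-4, -1, 16, 27, 33, 35] (1 swaps)
Total swaps: 7


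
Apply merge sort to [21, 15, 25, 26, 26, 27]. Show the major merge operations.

Divide and conquer:
  Merge [15] + [25] -> [15, 25]
  Merge [21] + [15, 25] -> [15, 21, 25]
  Merge [26] + [27] -> [26, 27]
  Merge [26] + [26, 27] -> [26, 26, 27]
  Merge [15, 21, 25] + [26, 26, 27] -> [15, 21, 25, 26, 26, 27]


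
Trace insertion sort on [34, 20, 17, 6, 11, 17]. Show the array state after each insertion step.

First element 34 is already 'sorted'
Insert 20: shifted 1 elements -> [20, 34, 17, 6, 11, 17]
Insert 17: shifted 2 elements -> [17, 20, 34, 6, 11, 17]
Insert 6: shifted 3 elements -> [6, 17, 20, 34, 11, 17]
Insert 11: shifted 3 elements -> [6, 11, 17, 20, 34, 17]
Insert 17: shifted 2 elements -> [6, 11, 17, 17, 20, 34]


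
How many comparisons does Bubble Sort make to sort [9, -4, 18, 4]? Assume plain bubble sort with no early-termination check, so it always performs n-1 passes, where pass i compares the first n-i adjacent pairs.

Pass 1: compare adjacent pairs (0,1)..(2,3) = 3 comparison(s), 2 swap(s) -> [-4, 9, 4, 18]
Pass 2: compare adjacent pairs (0,1)..(1,2) = 2 comparison(s), 1 swap(s) -> [-4, 4, 9, 18]
Pass 3: compare adjacent pairs (0,1)..(0,1) = 1 comparison(s), 0 swap(s) -> [-4, 4, 9, 18]
Total comparisons: 3 + 2 + 1 = 6


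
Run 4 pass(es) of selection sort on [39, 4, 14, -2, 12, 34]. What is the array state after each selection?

Pass 1: Select minimum -2 at index 3, swap -> [-2, 4, 14, 39, 12, 34]
Pass 2: Select minimum 4 at index 1, swap -> [-2, 4, 14, 39, 12, 34]
Pass 3: Select minimum 12 at index 4, swap -> [-2, 4, 12, 39, 14, 34]
Pass 4: Select minimum 14 at index 4, swap -> [-2, 4, 12, 14, 39, 34]


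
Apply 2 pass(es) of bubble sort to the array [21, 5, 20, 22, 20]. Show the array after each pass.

After pass 1: [5, 20, 21, 20, 22] (3 swaps)
After pass 2: [5, 20, 20, 21, 22] (1 swaps)
Total swaps: 4


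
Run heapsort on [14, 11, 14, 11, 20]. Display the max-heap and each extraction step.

Build heap: [20, 14, 14, 11, 11]
Extract 20: [14, 11, 14, 11, 20]
Extract 14: [14, 11, 11, 14, 20]
Extract 14: [11, 11, 14, 14, 20]
Extract 11: [11, 11, 14, 14, 20]


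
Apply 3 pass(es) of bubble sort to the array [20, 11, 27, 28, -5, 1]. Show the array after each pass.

After pass 1: [11, 20, 27, -5, 1, 28] (3 swaps)
After pass 2: [11, 20, -5, 1, 27, 28] (2 swaps)
After pass 3: [11, -5, 1, 20, 27, 28] (2 swaps)
Total swaps: 7


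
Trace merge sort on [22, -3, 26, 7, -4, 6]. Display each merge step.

Divide and conquer:
  Merge [-3] + [26] -> [-3, 26]
  Merge [22] + [-3, 26] -> [-3, 22, 26]
  Merge [-4] + [6] -> [-4, 6]
  Merge [7] + [-4, 6] -> [-4, 6, 7]
  Merge [-3, 22, 26] + [-4, 6, 7] -> [-4, -3, 6, 7, 22, 26]


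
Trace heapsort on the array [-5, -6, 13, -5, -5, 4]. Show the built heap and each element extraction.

Build heap: [13, -5, 4, -6, -5, -5]
Extract 13: [4, -5, -5, -6, -5, 13]
Extract 4: [-5, -5, -5, -6, 4, 13]
Extract -5: [-5, -6, -5, -5, 4, 13]
Extract -5: [-5, -6, -5, -5, 4, 13]
Extract -5: [-6, -5, -5, -5, 4, 13]


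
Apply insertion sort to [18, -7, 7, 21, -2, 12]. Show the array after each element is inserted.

First element 18 is already 'sorted'
Insert -7: shifted 1 elements -> [-7, 18, 7, 21, -2, 12]
Insert 7: shifted 1 elements -> [-7, 7, 18, 21, -2, 12]
Insert 21: shifted 0 elements -> [-7, 7, 18, 21, -2, 12]
Insert -2: shifted 3 elements -> [-7, -2, 7, 18, 21, 12]
Insert 12: shifted 2 elements -> [-7, -2, 7, 12, 18, 21]


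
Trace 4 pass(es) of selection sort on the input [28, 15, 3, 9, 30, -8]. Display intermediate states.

Pass 1: Select minimum -8 at index 5, swap -> [-8, 15, 3, 9, 30, 28]
Pass 2: Select minimum 3 at index 2, swap -> [-8, 3, 15, 9, 30, 28]
Pass 3: Select minimum 9 at index 3, swap -> [-8, 3, 9, 15, 30, 28]
Pass 4: Select minimum 15 at index 3, swap -> [-8, 3, 9, 15, 30, 28]


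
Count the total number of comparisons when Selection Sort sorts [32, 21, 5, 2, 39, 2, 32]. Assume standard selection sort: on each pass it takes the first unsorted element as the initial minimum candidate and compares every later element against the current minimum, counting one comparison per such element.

Pass 1: scan indices 1..6 for the minimum = 6 comparison(s); min is 2, place at index 0 -> [2, 21, 5, 32, 39, 2, 32]
Pass 2: scan indices 2..6 for the minimum = 5 comparison(s); min is 2, place at index 1 -> [2, 2, 5, 32, 39, 21, 32]
Pass 3: scan indices 3..6 for the minimum = 4 comparison(s); min is 5, place at index 2 -> [2, 2, 5, 32, 39, 21, 32]
Pass 4: scan indices 4..6 for the minimum = 3 comparison(s); min is 21, place at index 3 -> [2, 2, 5, 21, 39, 32, 32]
Pass 5: scan indices 5..6 for the minimum = 2 comparison(s); min is 32, place at index 4 -> [2, 2, 5, 21, 32, 39, 32]
Pass 6: scan indices 6..6 for the minimum = 1 comparison(s); min is 32, place at index 5 -> [2, 2, 5, 21, 32, 32, 39]
Selection sort always scans the whole unsorted suffix, so the count is (n-1) + (n-2) + ... + 1 = n(n-1)/2 = 7*6/2 = 21 regardless of the input order.
Total comparisons: 6 + 5 + 4 + 3 + 2 + 1 = 21


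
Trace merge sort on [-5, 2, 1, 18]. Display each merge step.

Divide and conquer:
  Merge [-5] + [2] -> [-5, 2]
  Merge [1] + [18] -> [1, 18]
  Merge [-5, 2] + [1, 18] -> [-5, 1, 2, 18]


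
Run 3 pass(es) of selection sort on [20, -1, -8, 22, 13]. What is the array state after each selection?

Pass 1: Select minimum -8 at index 2, swap -> [-8, -1, 20, 22, 13]
Pass 2: Select minimum -1 at index 1, swap -> [-8, -1, 20, 22, 13]
Pass 3: Select minimum 13 at index 4, swap -> [-8, -1, 13, 22, 20]


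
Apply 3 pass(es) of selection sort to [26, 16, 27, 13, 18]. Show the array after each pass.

Pass 1: Select minimum 13 at index 3, swap -> [13, 16, 27, 26, 18]
Pass 2: Select minimum 16 at index 1, swap -> [13, 16, 27, 26, 18]
Pass 3: Select minimum 18 at index 4, swap -> [13, 16, 18, 26, 27]


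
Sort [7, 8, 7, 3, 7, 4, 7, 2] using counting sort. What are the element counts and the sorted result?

Count array: [0, 0, 1, 1, 1, 0, 0, 4, 1]
(count[i] = number of elements equal to i)
Cumulative count: [0, 0, 1, 2, 3, 3, 3, 7, 8]
Sorted: [2, 3, 4, 7, 7, 7, 7, 8]


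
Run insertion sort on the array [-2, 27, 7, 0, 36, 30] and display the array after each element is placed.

First element -2 is already 'sorted'
Insert 27: shifted 0 elements -> [-2, 27, 7, 0, 36, 30]
Insert 7: shifted 1 elements -> [-2, 7, 27, 0, 36, 30]
Insert 0: shifted 2 elements -> [-2, 0, 7, 27, 36, 30]
Insert 36: shifted 0 elements -> [-2, 0, 7, 27, 36, 30]
Insert 30: shifted 1 elements -> [-2, 0, 7, 27, 30, 36]


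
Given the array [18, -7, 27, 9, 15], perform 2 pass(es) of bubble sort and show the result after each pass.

After pass 1: [-7, 18, 9, 15, 27] (3 swaps)
After pass 2: [-7, 9, 15, 18, 27] (2 swaps)
Total swaps: 5


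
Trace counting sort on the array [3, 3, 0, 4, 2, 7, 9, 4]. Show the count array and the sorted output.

Count array: [1, 0, 1, 2, 2, 0, 0, 1, 0, 1]
(count[i] = number of elements equal to i)
Cumulative count: [1, 1, 2, 4, 6, 6, 6, 7, 7, 8]
Sorted: [0, 2, 3, 3, 4, 4, 7, 9]


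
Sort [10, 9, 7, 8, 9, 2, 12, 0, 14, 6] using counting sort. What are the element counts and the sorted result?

Count array: [1, 0, 1, 0, 0, 0, 1, 1, 1, 2, 1, 0, 1, 0, 1]
(count[i] = number of elements equal to i)
Cumulative count: [1, 1, 2, 2, 2, 2, 3, 4, 5, 7, 8, 8, 9, 9, 10]
Sorted: [0, 2, 6, 7, 8, 9, 9, 10, 12, 14]


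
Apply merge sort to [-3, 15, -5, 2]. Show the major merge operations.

Divide and conquer:
  Merge [-3] + [15] -> [-3, 15]
  Merge [-5] + [2] -> [-5, 2]
  Merge [-3, 15] + [-5, 2] -> [-5, -3, 2, 15]


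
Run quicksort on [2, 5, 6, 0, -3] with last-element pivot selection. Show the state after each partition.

Partition 1: pivot=-3 at index 0 -> [-3, 5, 6, 0, 2]
Partition 2: pivot=2 at index 2 -> [-3, 0, 2, 5, 6]
Partition 3: pivot=6 at index 4 -> [-3, 0, 2, 5, 6]


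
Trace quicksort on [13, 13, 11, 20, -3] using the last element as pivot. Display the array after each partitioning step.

Partition 1: pivot=-3 at index 0 -> [-3, 13, 11, 20, 13]
Partition 2: pivot=13 at index 3 -> [-3, 13, 11, 13, 20]
Partition 3: pivot=11 at index 1 -> [-3, 11, 13, 13, 20]


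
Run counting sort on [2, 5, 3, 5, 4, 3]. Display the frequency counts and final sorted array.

Count array: [0, 0, 1, 2, 1, 2]
(count[i] = number of elements equal to i)
Cumulative count: [0, 0, 1, 3, 4, 6]
Sorted: [2, 3, 3, 4, 5, 5]


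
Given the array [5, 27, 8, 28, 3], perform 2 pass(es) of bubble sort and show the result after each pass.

After pass 1: [5, 8, 27, 3, 28] (2 swaps)
After pass 2: [5, 8, 3, 27, 28] (1 swaps)
Total swaps: 3


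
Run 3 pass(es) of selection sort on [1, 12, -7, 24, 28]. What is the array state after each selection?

Pass 1: Select minimum -7 at index 2, swap -> [-7, 12, 1, 24, 28]
Pass 2: Select minimum 1 at index 2, swap -> [-7, 1, 12, 24, 28]
Pass 3: Select minimum 12 at index 2, swap -> [-7, 1, 12, 24, 28]


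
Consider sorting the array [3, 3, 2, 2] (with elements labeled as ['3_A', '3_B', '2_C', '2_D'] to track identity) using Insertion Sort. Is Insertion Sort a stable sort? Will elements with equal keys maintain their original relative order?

Trace Insertion Sort on the labeled array (the key is the number; the letter only tracks identity):
  Insert 3_B at index 1: [3_A, 3_B, 2_C, 2_D]
  Insert 2_C at index 0: [2_C, 3_A, 3_B, 2_D]
  Insert 2_D at index 1: [2_C, 2_D, 3_A, 3_B]
Final order: [2_C, 2_D, 3_A, 3_B]
Equal keys:
  value 2: originally 2_C, 2_D; after sorting 2_C, 2_D -> order preserved
  value 3: originally 3_A, 3_B; after sorting 3_A, 3_B -> order preserved
All equal keys kept their original relative order. Insertion Sort is stable: elements are shifted only while they are strictly greater than the key, so a key is inserted after any equal elements already placed.
Answer: Stable


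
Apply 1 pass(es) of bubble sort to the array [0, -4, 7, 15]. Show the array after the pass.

After pass 1: [-4, 0, 7, 15] (1 swaps)
Total swaps: 1


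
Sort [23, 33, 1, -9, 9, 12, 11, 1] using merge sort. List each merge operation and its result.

Divide and conquer:
  Merge [23] + [33] -> [23, 33]
  Merge [1] + [-9] -> [-9, 1]
  Merge [23, 33] + [-9, 1] -> [-9, 1, 23, 33]
  Merge [9] + [12] -> [9, 12]
  Merge [11] + [1] -> [1, 11]
  Merge [9, 12] + [1, 11] -> [1, 9, 11, 12]
  Merge [-9, 1, 23, 33] + [1, 9, 11, 12] -> [-9, 1, 1, 9, 11, 12, 23, 33]


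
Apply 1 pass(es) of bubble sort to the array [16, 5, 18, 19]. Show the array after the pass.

After pass 1: [5, 16, 18, 19] (1 swaps)
Total swaps: 1


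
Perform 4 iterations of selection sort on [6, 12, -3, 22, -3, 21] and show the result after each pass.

Pass 1: Select minimum -3 at index 2, swap -> [-3, 12, 6, 22, -3, 21]
Pass 2: Select minimum -3 at index 4, swap -> [-3, -3, 6, 22, 12, 21]
Pass 3: Select minimum 6 at index 2, swap -> [-3, -3, 6, 22, 12, 21]
Pass 4: Select minimum 12 at index 4, swap -> [-3, -3, 6, 12, 22, 21]


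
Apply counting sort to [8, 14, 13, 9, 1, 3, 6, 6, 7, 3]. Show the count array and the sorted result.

Count array: [0, 1, 0, 2, 0, 0, 2, 1, 1, 1, 0, 0, 0, 1, 1]
(count[i] = number of elements equal to i)
Cumulative count: [0, 1, 1, 3, 3, 3, 5, 6, 7, 8, 8, 8, 8, 9, 10]
Sorted: [1, 3, 3, 6, 6, 7, 8, 9, 13, 14]


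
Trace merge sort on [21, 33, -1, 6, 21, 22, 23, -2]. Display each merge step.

Divide and conquer:
  Merge [21] + [33] -> [21, 33]
  Merge [-1] + [6] -> [-1, 6]
  Merge [21, 33] + [-1, 6] -> [-1, 6, 21, 33]
  Merge [21] + [22] -> [21, 22]
  Merge [23] + [-2] -> [-2, 23]
  Merge [21, 22] + [-2, 23] -> [-2, 21, 22, 23]
  Merge [-1, 6, 21, 33] + [-2, 21, 22, 23] -> [-2, -1, 6, 21, 21, 22, 23, 33]


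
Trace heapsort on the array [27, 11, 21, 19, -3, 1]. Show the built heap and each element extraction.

Build heap: [27, 19, 21, 11, -3, 1]
Extract 27: [21, 19, 1, 11, -3, 27]
Extract 21: [19, 11, 1, -3, 21, 27]
Extract 19: [11, -3, 1, 19, 21, 27]
Extract 11: [1, -3, 11, 19, 21, 27]
Extract 1: [-3, 1, 11, 19, 21, 27]


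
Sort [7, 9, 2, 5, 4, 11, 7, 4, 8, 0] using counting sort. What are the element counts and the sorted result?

Count array: [1, 0, 1, 0, 2, 1, 0, 2, 1, 1, 0, 1]
(count[i] = number of elements equal to i)
Cumulative count: [1, 1, 2, 2, 4, 5, 5, 7, 8, 9, 9, 10]
Sorted: [0, 2, 4, 4, 5, 7, 7, 8, 9, 11]


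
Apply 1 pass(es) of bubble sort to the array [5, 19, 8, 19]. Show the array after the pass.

After pass 1: [5, 8, 19, 19] (1 swaps)
Total swaps: 1


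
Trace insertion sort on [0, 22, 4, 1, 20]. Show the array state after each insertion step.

First element 0 is already 'sorted'
Insert 22: shifted 0 elements -> [0, 22, 4, 1, 20]
Insert 4: shifted 1 elements -> [0, 4, 22, 1, 20]
Insert 1: shifted 2 elements -> [0, 1, 4, 22, 20]
Insert 20: shifted 1 elements -> [0, 1, 4, 20, 22]


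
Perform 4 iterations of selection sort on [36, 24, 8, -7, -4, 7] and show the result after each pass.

Pass 1: Select minimum -7 at index 3, swap -> [-7, 24, 8, 36, -4, 7]
Pass 2: Select minimum -4 at index 4, swap -> [-7, -4, 8, 36, 24, 7]
Pass 3: Select minimum 7 at index 5, swap -> [-7, -4, 7, 36, 24, 8]
Pass 4: Select minimum 8 at index 5, swap -> [-7, -4, 7, 8, 24, 36]


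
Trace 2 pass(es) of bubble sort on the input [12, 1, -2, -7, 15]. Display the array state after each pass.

After pass 1: [1, -2, -7, 12, 15] (3 swaps)
After pass 2: [-2, -7, 1, 12, 15] (2 swaps)
Total swaps: 5


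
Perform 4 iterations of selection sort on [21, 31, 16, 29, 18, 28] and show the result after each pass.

Pass 1: Select minimum 16 at index 2, swap -> [16, 31, 21, 29, 18, 28]
Pass 2: Select minimum 18 at index 4, swap -> [16, 18, 21, 29, 31, 28]
Pass 3: Select minimum 21 at index 2, swap -> [16, 18, 21, 29, 31, 28]
Pass 4: Select minimum 28 at index 5, swap -> [16, 18, 21, 28, 31, 29]


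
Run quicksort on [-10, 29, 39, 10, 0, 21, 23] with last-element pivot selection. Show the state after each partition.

Partition 1: pivot=23 at index 4 -> [-10, 10, 0, 21, 23, 29, 39]
Partition 2: pivot=21 at index 3 -> [-10, 10, 0, 21, 23, 29, 39]
Partition 3: pivot=0 at index 1 -> [-10, 0, 10, 21, 23, 29, 39]
Partition 4: pivot=39 at index 6 -> [-10, 0, 10, 21, 23, 29, 39]


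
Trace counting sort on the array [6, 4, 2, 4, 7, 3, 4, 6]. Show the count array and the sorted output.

Count array: [0, 0, 1, 1, 3, 0, 2, 1]
(count[i] = number of elements equal to i)
Cumulative count: [0, 0, 1, 2, 5, 5, 7, 8]
Sorted: [2, 3, 4, 4, 4, 6, 6, 7]


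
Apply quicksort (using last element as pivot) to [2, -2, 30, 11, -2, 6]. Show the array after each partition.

Partition 1: pivot=6 at index 3 -> [2, -2, -2, 6, 30, 11]
Partition 2: pivot=-2 at index 1 -> [-2, -2, 2, 6, 30, 11]
Partition 3: pivot=11 at index 4 -> [-2, -2, 2, 6, 11, 30]


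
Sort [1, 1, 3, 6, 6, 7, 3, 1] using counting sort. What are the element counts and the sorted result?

Count array: [0, 3, 0, 2, 0, 0, 2, 1]
(count[i] = number of elements equal to i)
Cumulative count: [0, 3, 3, 5, 5, 5, 7, 8]
Sorted: [1, 1, 1, 3, 3, 6, 6, 7]


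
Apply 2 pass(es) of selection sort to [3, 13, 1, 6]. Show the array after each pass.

Pass 1: Select minimum 1 at index 2, swap -> [1, 13, 3, 6]
Pass 2: Select minimum 3 at index 2, swap -> [1, 3, 13, 6]


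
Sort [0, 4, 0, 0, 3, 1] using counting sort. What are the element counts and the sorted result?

Count array: [3, 1, 0, 1, 1]
(count[i] = number of elements equal to i)
Cumulative count: [3, 4, 4, 5, 6]
Sorted: [0, 0, 0, 1, 3, 4]


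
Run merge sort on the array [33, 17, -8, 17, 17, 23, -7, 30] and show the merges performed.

Divide and conquer:
  Merge [33] + [17] -> [17, 33]
  Merge [-8] + [17] -> [-8, 17]
  Merge [17, 33] + [-8, 17] -> [-8, 17, 17, 33]
  Merge [17] + [23] -> [17, 23]
  Merge [-7] + [30] -> [-7, 30]
  Merge [17, 23] + [-7, 30] -> [-7, 17, 23, 30]
  Merge [-8, 17, 17, 33] + [-7, 17, 23, 30] -> [-8, -7, 17, 17, 17, 23, 30, 33]


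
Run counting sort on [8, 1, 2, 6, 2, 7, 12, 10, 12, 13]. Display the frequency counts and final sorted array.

Count array: [0, 1, 2, 0, 0, 0, 1, 1, 1, 0, 1, 0, 2, 1]
(count[i] = number of elements equal to i)
Cumulative count: [0, 1, 3, 3, 3, 3, 4, 5, 6, 6, 7, 7, 9, 10]
Sorted: [1, 2, 2, 6, 7, 8, 10, 12, 12, 13]


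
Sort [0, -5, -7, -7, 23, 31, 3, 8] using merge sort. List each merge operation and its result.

Divide and conquer:
  Merge [0] + [-5] -> [-5, 0]
  Merge [-7] + [-7] -> [-7, -7]
  Merge [-5, 0] + [-7, -7] -> [-7, -7, -5, 0]
  Merge [23] + [31] -> [23, 31]
  Merge [3] + [8] -> [3, 8]
  Merge [23, 31] + [3, 8] -> [3, 8, 23, 31]
  Merge [-7, -7, -5, 0] + [3, 8, 23, 31] -> [-7, -7, -5, 0, 3, 8, 23, 31]


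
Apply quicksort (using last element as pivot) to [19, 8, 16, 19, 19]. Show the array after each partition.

Partition 1: pivot=19 at index 4 -> [19, 8, 16, 19, 19]
Partition 2: pivot=19 at index 3 -> [19, 8, 16, 19, 19]
Partition 3: pivot=16 at index 1 -> [8, 16, 19, 19, 19]


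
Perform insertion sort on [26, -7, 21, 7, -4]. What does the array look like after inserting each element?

First element 26 is already 'sorted'
Insert -7: shifted 1 elements -> [-7, 26, 21, 7, -4]
Insert 21: shifted 1 elements -> [-7, 21, 26, 7, -4]
Insert 7: shifted 2 elements -> [-7, 7, 21, 26, -4]
Insert -4: shifted 3 elements -> [-7, -4, 7, 21, 26]


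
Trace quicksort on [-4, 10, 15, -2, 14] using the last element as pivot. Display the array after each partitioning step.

Partition 1: pivot=14 at index 3 -> [-4, 10, -2, 14, 15]
Partition 2: pivot=-2 at index 1 -> [-4, -2, 10, 14, 15]


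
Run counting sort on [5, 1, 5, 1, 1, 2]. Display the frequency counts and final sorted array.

Count array: [0, 3, 1, 0, 0, 2]
(count[i] = number of elements equal to i)
Cumulative count: [0, 3, 4, 4, 4, 6]
Sorted: [1, 1, 1, 2, 5, 5]


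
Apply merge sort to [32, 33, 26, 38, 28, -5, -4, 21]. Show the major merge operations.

Divide and conquer:
  Merge [32] + [33] -> [32, 33]
  Merge [26] + [38] -> [26, 38]
  Merge [32, 33] + [26, 38] -> [26, 32, 33, 38]
  Merge [28] + [-5] -> [-5, 28]
  Merge [-4] + [21] -> [-4, 21]
  Merge [-5, 28] + [-4, 21] -> [-5, -4, 21, 28]
  Merge [26, 32, 33, 38] + [-5, -4, 21, 28] -> [-5, -4, 21, 26, 28, 32, 33, 38]


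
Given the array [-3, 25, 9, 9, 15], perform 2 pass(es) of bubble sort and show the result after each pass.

After pass 1: [-3, 9, 9, 15, 25] (3 swaps)
After pass 2: [-3, 9, 9, 15, 25] (0 swaps)
Total swaps: 3


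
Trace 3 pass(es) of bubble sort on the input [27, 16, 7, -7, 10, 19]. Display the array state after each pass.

After pass 1: [16, 7, -7, 10, 19, 27] (5 swaps)
After pass 2: [7, -7, 10, 16, 19, 27] (3 swaps)
After pass 3: [-7, 7, 10, 16, 19, 27] (1 swaps)
Total swaps: 9


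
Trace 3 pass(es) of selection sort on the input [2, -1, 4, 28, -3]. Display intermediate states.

Pass 1: Select minimum -3 at index 4, swap -> [-3, -1, 4, 28, 2]
Pass 2: Select minimum -1 at index 1, swap -> [-3, -1, 4, 28, 2]
Pass 3: Select minimum 2 at index 4, swap -> [-3, -1, 2, 28, 4]


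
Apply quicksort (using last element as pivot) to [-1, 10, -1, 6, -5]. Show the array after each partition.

Partition 1: pivot=-5 at index 0 -> [-5, 10, -1, 6, -1]
Partition 2: pivot=-1 at index 2 -> [-5, -1, -1, 6, 10]
Partition 3: pivot=10 at index 4 -> [-5, -1, -1, 6, 10]


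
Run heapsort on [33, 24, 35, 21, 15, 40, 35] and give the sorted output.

Build heap: [40, 24, 35, 21, 15, 33, 35]
Extract 40: [35, 24, 35, 21, 15, 33, 40]
Extract 35: [35, 24, 33, 21, 15, 35, 40]
Extract 35: [33, 24, 15, 21, 35, 35, 40]
Extract 33: [24, 21, 15, 33, 35, 35, 40]
Extract 24: [21, 15, 24, 33, 35, 35, 40]
Extract 21: [15, 21, 24, 33, 35, 35, 40]


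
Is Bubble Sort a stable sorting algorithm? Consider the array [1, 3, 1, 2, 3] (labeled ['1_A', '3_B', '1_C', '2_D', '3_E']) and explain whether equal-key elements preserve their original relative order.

Trace Bubble Sort on the labeled array (the key is the number; the letter only tracks identity):
  After pass 1: [1_A, 1_C, 2_D, 3_B, 3_E]
  After pass 2: [1_A, 1_C, 2_D, 3_B, 3_E] (no swaps, done)
Final order: [1_A, 1_C, 2_D, 3_B, 3_E]
Equal keys:
  value 1: originally 1_A, 1_C; after sorting 1_A, 1_C -> order preserved
  value 3: originally 3_B, 3_E; after sorting 3_B, 3_E -> order preserved
All equal keys kept their original relative order. Bubble Sort is stable: it only swaps adjacent elements when the left one is strictly greater, so equal keys never move past each other.
Answer: Stable


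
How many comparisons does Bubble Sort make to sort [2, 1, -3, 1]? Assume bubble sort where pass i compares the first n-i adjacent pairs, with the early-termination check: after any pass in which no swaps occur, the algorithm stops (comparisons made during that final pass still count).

Pass 1: compare adjacent pairs (0,1)..(2,3) = 3 comparison(s), 3 swap(s) -> [1, -3, 1, 2]
Pass 2: compare adjacent pairs (0,1)..(1,2) = 2 comparison(s), 1 swap(s) -> [-3, 1, 1, 2]
Pass 3: compare adjacent pairs (0,1)..(0,1) = 1 comparison(s), 0 swap(s) -> [-3, 1, 1, 2]
No swaps in this pass, so bubble sort stops here.
Total comparisons: 3 + 2 + 1 = 6


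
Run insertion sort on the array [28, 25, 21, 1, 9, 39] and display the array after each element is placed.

First element 28 is already 'sorted'
Insert 25: shifted 1 elements -> [25, 28, 21, 1, 9, 39]
Insert 21: shifted 2 elements -> [21, 25, 28, 1, 9, 39]
Insert 1: shifted 3 elements -> [1, 21, 25, 28, 9, 39]
Insert 9: shifted 3 elements -> [1, 9, 21, 25, 28, 39]
Insert 39: shifted 0 elements -> [1, 9, 21, 25, 28, 39]


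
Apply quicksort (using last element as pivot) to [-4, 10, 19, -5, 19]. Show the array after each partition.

Partition 1: pivot=19 at index 4 -> [-4, 10, 19, -5, 19]
Partition 2: pivot=-5 at index 0 -> [-5, 10, 19, -4, 19]
Partition 3: pivot=-4 at index 1 -> [-5, -4, 19, 10, 19]
Partition 4: pivot=10 at index 2 -> [-5, -4, 10, 19, 19]


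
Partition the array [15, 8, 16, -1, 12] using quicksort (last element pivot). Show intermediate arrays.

Partition 1: pivot=12 at index 2 -> [8, -1, 12, 15, 16]
Partition 2: pivot=-1 at index 0 -> [-1, 8, 12, 15, 16]
Partition 3: pivot=16 at index 4 -> [-1, 8, 12, 15, 16]


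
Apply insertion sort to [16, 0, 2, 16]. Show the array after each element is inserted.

First element 16 is already 'sorted'
Insert 0: shifted 1 elements -> [0, 16, 2, 16]
Insert 2: shifted 1 elements -> [0, 2, 16, 16]
Insert 16: shifted 0 elements -> [0, 2, 16, 16]


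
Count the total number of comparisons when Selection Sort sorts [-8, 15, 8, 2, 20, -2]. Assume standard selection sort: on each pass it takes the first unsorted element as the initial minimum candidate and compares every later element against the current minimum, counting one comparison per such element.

Pass 1: scan indices 1..5 for the minimum = 5 comparison(s); min is -8, place at index 0 -> [-8, 15, 8, 2, 20, -2]
Pass 2: scan indices 2..5 for the minimum = 4 comparison(s); min is -2, place at index 1 -> [-8, -2, 8, 2, 20, 15]
Pass 3: scan indices 3..5 for the minimum = 3 comparison(s); min is 2, place at index 2 -> [-8, -2, 2, 8, 20, 15]
Pass 4: scan indices 4..5 for the minimum = 2 comparison(s); min is 8, place at index 3 -> [-8, -2, 2, 8, 20, 15]
Pass 5: scan indices 5..5 for the minimum = 1 comparison(s); min is 15, place at index 4 -> [-8, -2, 2, 8, 15, 20]
Selection sort always scans the whole unsorted suffix, so the count is (n-1) + (n-2) + ... + 1 = n(n-1)/2 = 6*5/2 = 15 regardless of the input order.
Total comparisons: 5 + 4 + 3 + 2 + 1 = 15


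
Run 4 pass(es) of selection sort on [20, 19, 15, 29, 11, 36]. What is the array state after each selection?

Pass 1: Select minimum 11 at index 4, swap -> [11, 19, 15, 29, 20, 36]
Pass 2: Select minimum 15 at index 2, swap -> [11, 15, 19, 29, 20, 36]
Pass 3: Select minimum 19 at index 2, swap -> [11, 15, 19, 29, 20, 36]
Pass 4: Select minimum 20 at index 4, swap -> [11, 15, 19, 20, 29, 36]


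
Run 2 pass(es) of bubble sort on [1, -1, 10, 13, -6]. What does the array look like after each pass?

After pass 1: [-1, 1, 10, -6, 13] (2 swaps)
After pass 2: [-1, 1, -6, 10, 13] (1 swaps)
Total swaps: 3


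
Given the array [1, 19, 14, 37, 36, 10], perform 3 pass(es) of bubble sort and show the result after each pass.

After pass 1: [1, 14, 19, 36, 10, 37] (3 swaps)
After pass 2: [1, 14, 19, 10, 36, 37] (1 swaps)
After pass 3: [1, 14, 10, 19, 36, 37] (1 swaps)
Total swaps: 5


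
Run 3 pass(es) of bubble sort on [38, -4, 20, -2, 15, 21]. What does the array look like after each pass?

After pass 1: [-4, 20, -2, 15, 21, 38] (5 swaps)
After pass 2: [-4, -2, 15, 20, 21, 38] (2 swaps)
After pass 3: [-4, -2, 15, 20, 21, 38] (0 swaps)
Total swaps: 7


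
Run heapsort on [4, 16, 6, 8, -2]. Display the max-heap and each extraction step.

Build heap: [16, 8, 6, 4, -2]
Extract 16: [8, 4, 6, -2, 16]
Extract 8: [6, 4, -2, 8, 16]
Extract 6: [4, -2, 6, 8, 16]
Extract 4: [-2, 4, 6, 8, 16]


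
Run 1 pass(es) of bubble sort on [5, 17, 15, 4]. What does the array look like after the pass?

After pass 1: [5, 15, 4, 17] (2 swaps)
Total swaps: 2


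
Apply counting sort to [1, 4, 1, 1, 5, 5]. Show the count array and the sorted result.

Count array: [0, 3, 0, 0, 1, 2]
(count[i] = number of elements equal to i)
Cumulative count: [0, 3, 3, 3, 4, 6]
Sorted: [1, 1, 1, 4, 5, 5]


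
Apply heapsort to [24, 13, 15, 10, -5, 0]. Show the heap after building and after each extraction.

Build heap: [24, 13, 15, 10, -5, 0]
Extract 24: [15, 13, 0, 10, -5, 24]
Extract 15: [13, 10, 0, -5, 15, 24]
Extract 13: [10, -5, 0, 13, 15, 24]
Extract 10: [0, -5, 10, 13, 15, 24]
Extract 0: [-5, 0, 10, 13, 15, 24]


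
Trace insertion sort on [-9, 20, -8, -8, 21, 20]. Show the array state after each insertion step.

First element -9 is already 'sorted'
Insert 20: shifted 0 elements -> [-9, 20, -8, -8, 21, 20]
Insert -8: shifted 1 elements -> [-9, -8, 20, -8, 21, 20]
Insert -8: shifted 1 elements -> [-9, -8, -8, 20, 21, 20]
Insert 21: shifted 0 elements -> [-9, -8, -8, 20, 21, 20]
Insert 20: shifted 1 elements -> [-9, -8, -8, 20, 20, 21]


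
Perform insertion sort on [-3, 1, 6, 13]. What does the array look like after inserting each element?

First element -3 is already 'sorted'
Insert 1: shifted 0 elements -> [-3, 1, 6, 13]
Insert 6: shifted 0 elements -> [-3, 1, 6, 13]
Insert 13: shifted 0 elements -> [-3, 1, 6, 13]


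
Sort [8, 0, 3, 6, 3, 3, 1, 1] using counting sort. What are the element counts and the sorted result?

Count array: [1, 2, 0, 3, 0, 0, 1, 0, 1]
(count[i] = number of elements equal to i)
Cumulative count: [1, 3, 3, 6, 6, 6, 7, 7, 8]
Sorted: [0, 1, 1, 3, 3, 3, 6, 8]


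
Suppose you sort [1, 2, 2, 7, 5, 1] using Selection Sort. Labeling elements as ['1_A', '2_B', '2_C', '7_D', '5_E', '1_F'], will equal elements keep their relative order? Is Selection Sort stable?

Trace Selection Sort on the labeled array (the key is the number; the letter only tracks identity):
  Pass 1: minimum 1_A is already at index 0; no swap -> [1_A, 2_B, 2_C, 7_D, 5_E, 1_F]
  Pass 2: minimum of unsorted part is 1_F at index 5; swap it with 2_B at index 1 -> [1_A, 1_F, 2_C, 7_D, 5_E, 2_B]
  Pass 3: minimum 2_C is already at index 2; no swap -> [1_A, 1_F, 2_C, 7_D, 5_E, 2_B]
  Pass 4: minimum of unsorted part is 2_B at index 5; swap it with 7_D at index 3 -> [1_A, 1_F, 2_C, 2_B, 5_E, 7_D]
  Pass 5: minimum 5_E is already at index 4; no swap -> [1_A, 1_F, 2_C, 2_B, 5_E, 7_D]
Final order: [1_A, 1_F, 2_C, 2_B, 5_E, 7_D]
Equal keys:
  value 1: originally 1_A, 1_F; after sorting 1_A, 1_F -> order preserved
  value 2: originally 2_B, 2_C; after sorting 2_C, 2_B -> order changed
Equal keys were reordered, so Selection Sort is not stable: the long-range swap that moves the minimum into place can carry an element past an equal key. (One such input is enough; an unstable sort may happen to preserve order on other inputs, but it gives no guarantee.)
Answer: Not stable


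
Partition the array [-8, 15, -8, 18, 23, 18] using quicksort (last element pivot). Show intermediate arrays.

Partition 1: pivot=18 at index 4 -> [-8, 15, -8, 18, 18, 23]
Partition 2: pivot=18 at index 3 -> [-8, 15, -8, 18, 18, 23]
Partition 3: pivot=-8 at index 1 -> [-8, -8, 15, 18, 18, 23]


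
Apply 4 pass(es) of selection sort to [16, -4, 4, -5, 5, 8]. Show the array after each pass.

Pass 1: Select minimum -5 at index 3, swap -> [-5, -4, 4, 16, 5, 8]
Pass 2: Select minimum -4 at index 1, swap -> [-5, -4, 4, 16, 5, 8]
Pass 3: Select minimum 4 at index 2, swap -> [-5, -4, 4, 16, 5, 8]
Pass 4: Select minimum 5 at index 4, swap -> [-5, -4, 4, 5, 16, 8]


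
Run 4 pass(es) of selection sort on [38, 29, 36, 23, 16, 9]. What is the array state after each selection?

Pass 1: Select minimum 9 at index 5, swap -> [9, 29, 36, 23, 16, 38]
Pass 2: Select minimum 16 at index 4, swap -> [9, 16, 36, 23, 29, 38]
Pass 3: Select minimum 23 at index 3, swap -> [9, 16, 23, 36, 29, 38]
Pass 4: Select minimum 29 at index 4, swap -> [9, 16, 23, 29, 36, 38]


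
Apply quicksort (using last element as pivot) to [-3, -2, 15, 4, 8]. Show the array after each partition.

Partition 1: pivot=8 at index 3 -> [-3, -2, 4, 8, 15]
Partition 2: pivot=4 at index 2 -> [-3, -2, 4, 8, 15]
Partition 3: pivot=-2 at index 1 -> [-3, -2, 4, 8, 15]


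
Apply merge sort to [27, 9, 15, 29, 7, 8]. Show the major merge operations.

Divide and conquer:
  Merge [9] + [15] -> [9, 15]
  Merge [27] + [9, 15] -> [9, 15, 27]
  Merge [7] + [8] -> [7, 8]
  Merge [29] + [7, 8] -> [7, 8, 29]
  Merge [9, 15, 27] + [7, 8, 29] -> [7, 8, 9, 15, 27, 29]


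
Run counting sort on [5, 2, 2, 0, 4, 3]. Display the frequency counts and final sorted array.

Count array: [1, 0, 2, 1, 1, 1]
(count[i] = number of elements equal to i)
Cumulative count: [1, 1, 3, 4, 5, 6]
Sorted: [0, 2, 2, 3, 4, 5]


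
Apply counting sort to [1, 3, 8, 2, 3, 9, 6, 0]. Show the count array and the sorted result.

Count array: [1, 1, 1, 2, 0, 0, 1, 0, 1, 1]
(count[i] = number of elements equal to i)
Cumulative count: [1, 2, 3, 5, 5, 5, 6, 6, 7, 8]
Sorted: [0, 1, 2, 3, 3, 6, 8, 9]


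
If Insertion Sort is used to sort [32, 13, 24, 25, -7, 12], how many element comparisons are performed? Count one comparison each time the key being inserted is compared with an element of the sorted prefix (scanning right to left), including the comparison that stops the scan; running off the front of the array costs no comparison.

Insert 13: 32 > 13 (shift), reached front = 1 comparison(s) -> [13, 32, 24, 25, -7, 12]
Insert 24: 32 > 24 (shift), 13 <= 24 (stop) = 2 comparison(s) -> [13, 24, 32, 25, -7, 12]
Insert 25: 32 > 25 (shift), 24 <= 25 (stop) = 2 comparison(s) -> [13, 24, 25, 32, -7, 12]
Insert -7: 32 > -7 (shift), 25 > -7 (shift), 24 > -7 (shift), 13 > -7 (shift), reached front = 4 comparison(s) -> [-7, 13, 24, 25, 32, 12]
Insert 12: 32 > 12 (shift), 25 > 12 (shift), 24 > 12 (shift), 13 > 12 (shift), -7 <= 12 (stop) = 5 comparison(s) -> [-7, 12, 13, 24, 25, 32]
Total comparisons: 1 + 2 + 2 + 4 + 5 = 14
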